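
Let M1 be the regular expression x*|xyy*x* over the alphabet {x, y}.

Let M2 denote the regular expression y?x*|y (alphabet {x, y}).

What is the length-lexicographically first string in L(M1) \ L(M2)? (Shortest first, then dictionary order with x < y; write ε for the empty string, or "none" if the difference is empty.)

The string xy is accepted by M1 but not by M2.
No shorter string lies in the difference, and xy is the lexicographically first length-2 string in L(M1) \ L(M2).

xy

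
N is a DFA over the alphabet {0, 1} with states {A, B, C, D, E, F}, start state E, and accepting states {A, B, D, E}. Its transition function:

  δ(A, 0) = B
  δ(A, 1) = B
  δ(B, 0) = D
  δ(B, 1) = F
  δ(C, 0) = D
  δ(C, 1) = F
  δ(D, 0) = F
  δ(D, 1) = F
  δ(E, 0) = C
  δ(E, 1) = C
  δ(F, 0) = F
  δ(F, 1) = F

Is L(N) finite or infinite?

finite

The useful states (reachable from E and able to reach an accepting state) are {C, D, E}.
Restricted to these states the transition graph has no cycle, so every accepting path has bounded length and L is finite.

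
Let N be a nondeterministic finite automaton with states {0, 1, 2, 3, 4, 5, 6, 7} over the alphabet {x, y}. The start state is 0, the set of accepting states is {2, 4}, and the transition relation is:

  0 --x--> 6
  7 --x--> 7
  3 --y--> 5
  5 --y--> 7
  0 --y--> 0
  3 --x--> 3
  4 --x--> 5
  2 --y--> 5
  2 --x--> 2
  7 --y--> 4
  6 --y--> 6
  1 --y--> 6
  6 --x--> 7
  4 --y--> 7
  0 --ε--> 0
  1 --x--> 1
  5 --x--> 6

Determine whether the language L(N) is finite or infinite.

infinite

State 0 is reachable from the start and can reach an accepting state, and it lies on the cycle 0 → 0.
Traversing that cycle any number of times yields accepted strings of unbounded length, so the language is infinite.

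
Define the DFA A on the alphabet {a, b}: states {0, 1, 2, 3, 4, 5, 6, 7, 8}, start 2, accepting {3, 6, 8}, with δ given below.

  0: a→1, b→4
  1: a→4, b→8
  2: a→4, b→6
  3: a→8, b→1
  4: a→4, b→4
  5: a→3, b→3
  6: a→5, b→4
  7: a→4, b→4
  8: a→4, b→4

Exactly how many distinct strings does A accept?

The useful subgraph on states {1, 2, 3, 5, 6, 8} is acyclic, so L(A) is finite; the longest accepting path visits 6 useful states, giving maximum string length 5.
Counting accepting paths from 2 by length: 1 of length 1, 2 of length 3, 2 of length 4, 2 of length 5. Total 7.

7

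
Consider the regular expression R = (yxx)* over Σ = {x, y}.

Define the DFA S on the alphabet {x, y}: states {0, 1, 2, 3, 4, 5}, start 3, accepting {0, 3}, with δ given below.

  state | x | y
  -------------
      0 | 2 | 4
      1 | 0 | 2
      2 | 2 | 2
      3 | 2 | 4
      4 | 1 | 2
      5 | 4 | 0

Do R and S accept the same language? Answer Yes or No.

Yes

Converting the expression R to a DFA (subset construction, then merging equivalent states) gives the minimal DFA with states {r0, r1, r2, r3}, start state r0, accepting states {r0} and transitions r0: x→r1, y→r2; r1: x→r1, y→r1; r2: x→r3, y→r1; r3: x→r0, y→r1.
Exploring the product automaton R × S from the start pair (r0, 3), following both machines on each input symbol, reaches 5 state pairs: (r0, 3), (r1, 2), (r2, 4), (r3, 1), (r0, 0).
R accepts in {r0} and S accepts in {0, 3}. In every reachable pair the two components are either both accepting — (r0, 3), (r0, 0) — or both non-accepting, so no string is accepted by exactly one of the machines: L(R) \ L(S) and L(S) \ L(R) are both empty.
Hence every string is accepted by R iff it is accepted by S, and the two languages coincide.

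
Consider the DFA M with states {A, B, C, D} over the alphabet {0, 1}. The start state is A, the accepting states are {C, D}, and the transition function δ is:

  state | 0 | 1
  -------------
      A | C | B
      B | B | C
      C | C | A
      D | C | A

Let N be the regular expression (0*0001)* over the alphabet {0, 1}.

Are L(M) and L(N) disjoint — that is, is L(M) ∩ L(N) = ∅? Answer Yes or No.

Yes

Converting the expression N to a DFA (subset construction, then merging equivalent states) gives the minimal DFA with states {n0, n1, n2, n3, n4}, start state n0, accepting states {n0} and transitions n0: 0→n1, 1→n2; n1: 0→n3, 1→n2; n2: 0→n2, 1→n2; n3: 0→n4, 1→n2; n4: 0→n4, 1→n0.
Exploring the product automaton M × N from the start pair (A, n0), following both machines on each input symbol, reaches 7 state pairs: (A, n0), (C, n1), (B, n2), (C, n3), (A, n2), (C, n2), (C, n4).
M accepts in {C, D} and N accepts in {n0}; no reachable pair has both components accepting, so no string drives both machines to acceptance simultaneously and L(M) ∩ L(N) = ∅.
So no string is accepted by both, and the intersection is empty.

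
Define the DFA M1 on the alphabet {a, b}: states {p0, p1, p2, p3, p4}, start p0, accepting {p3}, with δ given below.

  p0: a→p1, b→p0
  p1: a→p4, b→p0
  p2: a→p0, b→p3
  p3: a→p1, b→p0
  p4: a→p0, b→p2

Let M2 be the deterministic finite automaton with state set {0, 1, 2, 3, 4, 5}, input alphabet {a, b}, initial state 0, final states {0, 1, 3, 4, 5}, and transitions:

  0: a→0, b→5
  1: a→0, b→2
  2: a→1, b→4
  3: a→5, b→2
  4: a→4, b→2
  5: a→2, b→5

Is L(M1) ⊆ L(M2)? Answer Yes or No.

Yes

Exploring the product automaton M1 × M2 from the start pair (p0, 0), following both machines on each input symbol, reaches 16 state pairs: (p0, 0), (p1, 0), (p0, 5), (p4, 0), (p1, 2), (p2, 5), (p4, 1), (p0, 4), (p0, 2), (p3, 5), (p2, 2), (p1, 4), (p1, 1), (p0, 1), (p3, 4), (p4, 4).
M1 accepts in {p3} and M2 accepts in {0, 1, 3, 4, 5}. The reachable pairs whose M1-component is accepting are (p3, 5), (p3, 4); in each of them the M2-component is accepting too, so the product for L(M1) \ L(M2) (M1-component accepting, M2-component rejecting) has no reachable accepting pair and the difference is empty.
Hence every string in L(M1) is also in L(M2).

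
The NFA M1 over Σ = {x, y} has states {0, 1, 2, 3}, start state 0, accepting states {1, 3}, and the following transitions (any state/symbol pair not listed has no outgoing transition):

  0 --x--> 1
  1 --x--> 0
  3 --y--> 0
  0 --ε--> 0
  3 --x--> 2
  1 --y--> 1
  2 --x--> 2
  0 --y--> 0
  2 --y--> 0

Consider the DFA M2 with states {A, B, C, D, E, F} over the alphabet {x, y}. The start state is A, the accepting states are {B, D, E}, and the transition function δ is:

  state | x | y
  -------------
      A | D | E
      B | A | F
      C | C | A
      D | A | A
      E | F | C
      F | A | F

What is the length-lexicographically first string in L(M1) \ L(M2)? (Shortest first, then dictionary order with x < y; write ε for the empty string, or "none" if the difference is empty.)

xy

The string xy is accepted by M1 but not by M2.
No shorter string lies in the difference, and xy is the lexicographically first length-2 string in L(M1) \ L(M2).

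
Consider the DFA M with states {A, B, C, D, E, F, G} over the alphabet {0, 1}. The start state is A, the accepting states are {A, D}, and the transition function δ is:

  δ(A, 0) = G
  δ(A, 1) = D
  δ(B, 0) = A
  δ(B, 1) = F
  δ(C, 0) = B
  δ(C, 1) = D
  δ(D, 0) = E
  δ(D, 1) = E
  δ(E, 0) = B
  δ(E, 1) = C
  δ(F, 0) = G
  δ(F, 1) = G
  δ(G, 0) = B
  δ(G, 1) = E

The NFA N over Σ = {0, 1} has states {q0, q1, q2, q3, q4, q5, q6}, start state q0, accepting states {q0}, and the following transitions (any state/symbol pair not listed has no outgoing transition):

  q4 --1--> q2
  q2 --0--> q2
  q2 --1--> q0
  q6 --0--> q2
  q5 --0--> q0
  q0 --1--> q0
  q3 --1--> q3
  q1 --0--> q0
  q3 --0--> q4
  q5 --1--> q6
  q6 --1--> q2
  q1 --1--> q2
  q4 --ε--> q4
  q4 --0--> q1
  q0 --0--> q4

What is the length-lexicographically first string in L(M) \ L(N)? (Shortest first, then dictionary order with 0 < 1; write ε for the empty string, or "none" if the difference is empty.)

The string 0100 is accepted by M but not by N.
No shorter string lies in the difference, and 0100 is the lexicographically first length-4 string in L(M) \ L(N).

0100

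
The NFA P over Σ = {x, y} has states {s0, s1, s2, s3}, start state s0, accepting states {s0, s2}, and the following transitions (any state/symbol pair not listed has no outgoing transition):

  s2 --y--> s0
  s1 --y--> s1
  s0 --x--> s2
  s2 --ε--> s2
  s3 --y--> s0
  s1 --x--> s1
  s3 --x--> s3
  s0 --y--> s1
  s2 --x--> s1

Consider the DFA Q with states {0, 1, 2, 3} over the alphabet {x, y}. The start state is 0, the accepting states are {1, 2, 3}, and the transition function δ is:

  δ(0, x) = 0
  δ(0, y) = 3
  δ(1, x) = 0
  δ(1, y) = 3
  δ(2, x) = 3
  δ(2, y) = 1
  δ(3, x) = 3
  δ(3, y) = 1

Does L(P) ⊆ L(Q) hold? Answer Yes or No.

The empty string ε is in L(P) but not in L(Q).
So L(P) ⊄ L(Q).

No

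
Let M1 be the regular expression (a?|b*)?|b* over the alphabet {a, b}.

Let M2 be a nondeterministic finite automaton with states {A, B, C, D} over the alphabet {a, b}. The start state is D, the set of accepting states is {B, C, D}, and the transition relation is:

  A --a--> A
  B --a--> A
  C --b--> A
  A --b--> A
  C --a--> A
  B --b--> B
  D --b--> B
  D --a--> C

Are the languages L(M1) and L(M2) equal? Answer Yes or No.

Yes

Converting the expression M1 to a DFA (subset construction, then merging equivalent states) gives the minimal DFA with states {r0, r1, r2, r3}, start state r0, accepting states {r0, r1, r2} and transitions r0: a→r1, b→r2; r1: a→r3, b→r3; r2: a→r3, b→r2; r3: a→r3, b→r3.
Exploring the product automaton M1 × M2 from the start pair (r0, D), following both machines on each input symbol, reaches 4 state pairs: (r0, D), (r1, C), (r2, B), (r3, A).
M1 accepts in {r0, r1, r2} and M2 accepts in {B, C, D}. In every reachable pair the two components are either both accepting — (r0, D), (r1, C), (r2, B) — or both non-accepting, so no string is accepted by exactly one of the machines: L(M1) \ L(M2) and L(M2) \ L(M1) are both empty.
Hence every string is accepted by M1 iff it is accepted by M2, and the two languages coincide.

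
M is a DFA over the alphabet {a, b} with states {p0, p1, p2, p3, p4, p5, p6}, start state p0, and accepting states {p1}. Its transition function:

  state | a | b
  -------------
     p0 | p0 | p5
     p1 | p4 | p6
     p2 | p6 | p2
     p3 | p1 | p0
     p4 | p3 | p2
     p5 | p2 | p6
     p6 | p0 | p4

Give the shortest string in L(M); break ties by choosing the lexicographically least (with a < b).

A breadth-first search from p0 reaches an accepting state first via the path p0 → p5 → p6 → p4 → p3 → p1 on input bbbaa.
No string of length < 5 is accepted (BFS exhausts all shorter strings without reaching an accepting state), and bbbaa is the lexicographically least accepting string of length 5.

bbbaa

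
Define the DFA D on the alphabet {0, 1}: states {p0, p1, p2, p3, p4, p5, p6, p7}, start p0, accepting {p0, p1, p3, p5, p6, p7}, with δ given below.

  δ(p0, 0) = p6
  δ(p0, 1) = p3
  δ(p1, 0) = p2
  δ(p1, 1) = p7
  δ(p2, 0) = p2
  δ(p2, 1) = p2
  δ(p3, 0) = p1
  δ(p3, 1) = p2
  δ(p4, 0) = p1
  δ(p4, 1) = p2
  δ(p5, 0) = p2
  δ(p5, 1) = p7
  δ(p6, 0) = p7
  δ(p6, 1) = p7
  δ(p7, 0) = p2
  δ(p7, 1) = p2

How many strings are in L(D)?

The useful subgraph on states {p0, p1, p3, p6, p7} is acyclic, so L(D) is finite; the longest accepting path visits 4 useful states, giving maximum string length 3.
Counting accepting paths from p0 by length: 1 of length 0, 2 of length 1, 3 of length 2, 1 of length 3. Total 7.

7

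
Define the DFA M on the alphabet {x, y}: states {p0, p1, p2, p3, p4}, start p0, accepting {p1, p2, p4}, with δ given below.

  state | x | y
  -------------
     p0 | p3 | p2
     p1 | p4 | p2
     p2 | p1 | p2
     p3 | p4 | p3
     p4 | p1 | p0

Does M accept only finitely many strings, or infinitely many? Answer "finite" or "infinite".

State p2 is reachable from the start and can reach an accepting state, and it lies on the cycle p2 → p1 → p2.
Traversing that cycle any number of times yields accepted strings of unbounded length, so the language is infinite.

infinite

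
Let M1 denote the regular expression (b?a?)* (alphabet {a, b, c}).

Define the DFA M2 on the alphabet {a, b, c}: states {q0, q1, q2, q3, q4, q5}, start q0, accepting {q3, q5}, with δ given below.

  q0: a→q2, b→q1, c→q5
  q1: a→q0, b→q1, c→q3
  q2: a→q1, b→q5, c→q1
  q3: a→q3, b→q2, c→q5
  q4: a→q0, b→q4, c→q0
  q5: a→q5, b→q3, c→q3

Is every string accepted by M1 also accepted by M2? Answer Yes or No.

No

The empty string ε is in L(M1) but not in L(M2).
So L(M1) ⊄ L(M2).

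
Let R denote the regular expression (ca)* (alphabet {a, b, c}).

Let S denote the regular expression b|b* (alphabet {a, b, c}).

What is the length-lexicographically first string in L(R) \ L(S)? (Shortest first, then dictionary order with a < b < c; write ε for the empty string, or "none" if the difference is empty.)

The string ca is accepted by R but not by S.
No shorter string lies in the difference, and ca is the lexicographically first length-2 string in L(R) \ L(S).

ca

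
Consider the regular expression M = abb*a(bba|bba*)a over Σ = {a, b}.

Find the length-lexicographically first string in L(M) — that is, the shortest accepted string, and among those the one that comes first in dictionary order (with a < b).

ababba

By inspection of the expression, no string of length less than 6 matches, and ababba is the lexicographically first match of length 6.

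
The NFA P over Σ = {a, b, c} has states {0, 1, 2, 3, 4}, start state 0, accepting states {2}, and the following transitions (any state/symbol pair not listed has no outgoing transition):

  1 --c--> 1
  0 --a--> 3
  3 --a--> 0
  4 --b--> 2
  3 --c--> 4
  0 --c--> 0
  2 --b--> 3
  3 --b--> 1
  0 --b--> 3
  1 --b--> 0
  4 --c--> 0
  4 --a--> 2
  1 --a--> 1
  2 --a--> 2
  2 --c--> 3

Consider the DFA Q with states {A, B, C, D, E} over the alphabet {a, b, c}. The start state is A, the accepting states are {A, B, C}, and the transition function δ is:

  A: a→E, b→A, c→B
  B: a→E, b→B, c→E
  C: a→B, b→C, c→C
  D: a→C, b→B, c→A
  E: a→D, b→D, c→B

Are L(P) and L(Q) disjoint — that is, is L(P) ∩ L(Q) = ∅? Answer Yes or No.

No

The string acb is accepted by both P and Q.
Hence L(P) ∩ L(Q) ≠ ∅.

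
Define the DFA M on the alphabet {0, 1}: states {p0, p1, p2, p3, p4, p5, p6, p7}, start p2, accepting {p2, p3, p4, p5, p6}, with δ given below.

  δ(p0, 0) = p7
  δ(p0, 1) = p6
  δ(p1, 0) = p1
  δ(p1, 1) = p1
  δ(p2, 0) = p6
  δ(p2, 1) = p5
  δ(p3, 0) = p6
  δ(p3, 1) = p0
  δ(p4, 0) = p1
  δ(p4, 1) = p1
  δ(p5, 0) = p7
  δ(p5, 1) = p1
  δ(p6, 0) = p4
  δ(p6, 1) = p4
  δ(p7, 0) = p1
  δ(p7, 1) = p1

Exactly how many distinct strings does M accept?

The useful subgraph on states {p2, p4, p5, p6} is acyclic, so L(M) is finite; the longest accepting path visits 3 useful states, giving maximum string length 2.
Counting accepting paths from p2 by length: 1 of length 0, 2 of length 1, 2 of length 2. Total 5.

5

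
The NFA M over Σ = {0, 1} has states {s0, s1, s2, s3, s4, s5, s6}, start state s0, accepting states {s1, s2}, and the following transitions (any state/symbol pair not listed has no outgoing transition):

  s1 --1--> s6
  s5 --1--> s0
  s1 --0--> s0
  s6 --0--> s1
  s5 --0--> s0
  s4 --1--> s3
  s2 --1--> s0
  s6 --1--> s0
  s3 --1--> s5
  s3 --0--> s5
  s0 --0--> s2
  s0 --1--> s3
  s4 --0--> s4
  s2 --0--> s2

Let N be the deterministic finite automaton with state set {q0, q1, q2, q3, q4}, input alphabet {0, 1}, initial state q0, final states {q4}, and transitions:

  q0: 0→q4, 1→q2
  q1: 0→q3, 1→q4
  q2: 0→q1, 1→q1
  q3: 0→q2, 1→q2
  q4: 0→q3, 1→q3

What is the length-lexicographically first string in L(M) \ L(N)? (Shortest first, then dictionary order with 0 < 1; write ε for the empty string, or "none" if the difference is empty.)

00

The string 00 is accepted by M but not by N.
No shorter string lies in the difference, and 00 is the lexicographically first length-2 string in L(M) \ L(N).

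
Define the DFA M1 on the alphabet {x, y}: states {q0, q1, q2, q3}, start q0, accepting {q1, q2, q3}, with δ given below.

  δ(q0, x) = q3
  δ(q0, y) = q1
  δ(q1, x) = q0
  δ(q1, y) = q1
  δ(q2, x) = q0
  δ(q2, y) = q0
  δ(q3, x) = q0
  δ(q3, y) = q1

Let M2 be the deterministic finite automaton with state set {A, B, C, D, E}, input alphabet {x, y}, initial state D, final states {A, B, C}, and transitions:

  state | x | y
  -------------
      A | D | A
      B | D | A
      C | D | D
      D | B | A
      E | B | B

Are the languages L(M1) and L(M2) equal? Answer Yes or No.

Exploring the product automaton M1 × M2 from the start pair (q0, D), following both machines on each input symbol, reaches 3 state pairs: (q0, D), (q3, B), (q1, A).
M1 accepts in {q1, q2, q3} and M2 accepts in {A, B, C}. In every reachable pair the two components are either both accepting — (q3, B), (q1, A) — or both non-accepting, so no string is accepted by exactly one of the machines: L(M1) \ L(M2) and L(M2) \ L(M1) are both empty.
Hence every string is accepted by M1 iff it is accepted by M2, and the two languages coincide.

Yes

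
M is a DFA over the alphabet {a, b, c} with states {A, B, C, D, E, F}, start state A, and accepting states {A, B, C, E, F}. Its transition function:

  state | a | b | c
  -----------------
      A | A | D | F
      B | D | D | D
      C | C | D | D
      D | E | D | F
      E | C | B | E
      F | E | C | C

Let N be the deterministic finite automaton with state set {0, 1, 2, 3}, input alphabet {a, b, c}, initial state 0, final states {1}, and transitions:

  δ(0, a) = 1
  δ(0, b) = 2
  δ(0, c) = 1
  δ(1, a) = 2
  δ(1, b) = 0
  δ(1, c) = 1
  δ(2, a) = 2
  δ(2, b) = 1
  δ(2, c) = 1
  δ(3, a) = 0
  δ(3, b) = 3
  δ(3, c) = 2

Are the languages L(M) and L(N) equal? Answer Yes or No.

No

The empty string ε is accepted by M but rejected by N.
So L(M) ≠ L(N).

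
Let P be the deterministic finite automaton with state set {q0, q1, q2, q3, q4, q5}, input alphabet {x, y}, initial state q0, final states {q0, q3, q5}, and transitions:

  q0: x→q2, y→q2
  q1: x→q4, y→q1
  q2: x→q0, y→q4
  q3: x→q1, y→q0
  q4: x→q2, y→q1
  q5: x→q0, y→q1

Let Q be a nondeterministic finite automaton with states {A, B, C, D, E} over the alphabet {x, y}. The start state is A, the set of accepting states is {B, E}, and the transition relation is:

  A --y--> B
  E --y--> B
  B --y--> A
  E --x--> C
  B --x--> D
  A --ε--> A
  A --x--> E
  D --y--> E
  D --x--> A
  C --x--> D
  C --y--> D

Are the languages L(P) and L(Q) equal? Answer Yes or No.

No

The empty string ε is accepted by P but rejected by Q.
So L(P) ≠ L(Q).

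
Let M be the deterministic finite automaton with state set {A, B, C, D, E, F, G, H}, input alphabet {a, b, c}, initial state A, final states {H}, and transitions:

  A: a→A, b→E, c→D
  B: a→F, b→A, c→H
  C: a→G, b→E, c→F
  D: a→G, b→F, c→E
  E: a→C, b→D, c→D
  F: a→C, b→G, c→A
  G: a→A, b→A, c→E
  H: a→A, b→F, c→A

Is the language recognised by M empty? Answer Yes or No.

The states reachable from the start state are {A, C, D, E, F, G}.
None of the accepting states {H} is reachable, so no string is accepted and L(M) = ∅.

Yes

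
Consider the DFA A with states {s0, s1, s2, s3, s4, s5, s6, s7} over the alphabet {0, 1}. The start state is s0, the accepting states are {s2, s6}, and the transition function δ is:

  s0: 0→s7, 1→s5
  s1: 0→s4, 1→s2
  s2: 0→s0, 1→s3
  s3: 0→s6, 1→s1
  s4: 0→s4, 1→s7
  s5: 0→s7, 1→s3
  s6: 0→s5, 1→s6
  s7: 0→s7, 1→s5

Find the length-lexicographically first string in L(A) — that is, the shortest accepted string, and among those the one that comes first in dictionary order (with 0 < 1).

A breadth-first search from s0 reaches an accepting state first via the path s0 → s5 → s3 → s6 on input 110.
No string of length < 3 is accepted (BFS exhausts all shorter strings without reaching an accepting state), and 110 is the lexicographically least accepting string of length 3.

110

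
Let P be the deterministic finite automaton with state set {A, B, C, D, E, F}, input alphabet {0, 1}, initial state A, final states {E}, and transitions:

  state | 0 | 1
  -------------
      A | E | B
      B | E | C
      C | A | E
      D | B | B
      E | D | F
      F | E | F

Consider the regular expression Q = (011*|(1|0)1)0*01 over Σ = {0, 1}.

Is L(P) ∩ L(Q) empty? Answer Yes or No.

Yes

Converting the expression Q to a DFA (subset construction, then merging equivalent states) gives the minimal DFA with states {q0, q1, q2, q3, q4, q5, q6, q7}, start state q0, accepting states {q7} and transitions q0: 0→q1, 1→q2; q1: 0→q3, 1→q4; q2: 0→q3, 1→q5; q3: 0→q3, 1→q3; q4: 0→q6, 1→q4; q5: 0→q6, 1→q3; q6: 0→q6, 1→q7; q7: 0→q3, 1→q3.
Exploring the product automaton P × Q from the start pair (A, q0), following both machines on each input symbol, reaches 18 state pairs: (A, q0), (E, q1), (B, q2), (D, q3), (F, q4), (E, q3), (C, q5), (B, q3), (E, q6), (F, q3), (A, q6), (C, q3), (D, q6), (F, q7), (B, q7), (A, q3), (B, q6), (C, q7).
P accepts in {E} and Q accepts in {q7}; no reachable pair has both components accepting, so no string drives both machines to acceptance simultaneously and L(P) ∩ L(Q) = ∅.
So no string is accepted by both, and the intersection is empty.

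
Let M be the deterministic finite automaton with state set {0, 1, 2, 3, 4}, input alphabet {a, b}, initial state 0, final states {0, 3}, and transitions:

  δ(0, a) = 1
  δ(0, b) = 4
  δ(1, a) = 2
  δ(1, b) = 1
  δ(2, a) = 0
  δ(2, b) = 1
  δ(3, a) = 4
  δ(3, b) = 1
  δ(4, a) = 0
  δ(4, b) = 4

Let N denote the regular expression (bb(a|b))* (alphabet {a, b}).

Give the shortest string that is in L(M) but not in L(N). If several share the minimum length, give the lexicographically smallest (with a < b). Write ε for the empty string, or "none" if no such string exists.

The string ba is accepted by M but not by N.
No shorter string lies in the difference, and ba is the lexicographically first length-2 string in L(M) \ L(N).

ba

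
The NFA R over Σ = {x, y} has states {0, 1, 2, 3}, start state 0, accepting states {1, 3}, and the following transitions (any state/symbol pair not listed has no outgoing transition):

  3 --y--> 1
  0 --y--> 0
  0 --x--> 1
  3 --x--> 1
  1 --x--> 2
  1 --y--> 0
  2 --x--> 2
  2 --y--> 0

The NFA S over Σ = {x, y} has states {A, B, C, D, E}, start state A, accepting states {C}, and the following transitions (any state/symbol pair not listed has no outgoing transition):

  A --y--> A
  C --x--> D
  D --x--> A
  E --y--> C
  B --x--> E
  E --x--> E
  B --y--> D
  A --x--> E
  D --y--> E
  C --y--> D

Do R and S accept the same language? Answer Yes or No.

The string x is accepted by R but rejected by S.
So L(R) ≠ L(S).

No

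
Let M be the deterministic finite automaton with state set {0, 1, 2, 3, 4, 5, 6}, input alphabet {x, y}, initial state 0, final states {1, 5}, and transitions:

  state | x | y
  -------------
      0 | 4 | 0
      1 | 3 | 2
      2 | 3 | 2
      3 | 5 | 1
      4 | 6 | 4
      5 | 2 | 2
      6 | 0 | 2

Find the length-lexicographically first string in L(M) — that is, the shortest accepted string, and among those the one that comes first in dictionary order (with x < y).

A breadth-first search from 0 reaches an accepting state first via the path 0 → 4 → 6 → 2 → 3 → 5 on input xxyxx.
No string of length < 5 is accepted (BFS exhausts all shorter strings without reaching an accepting state), and xxyxx is the lexicographically least accepting string of length 5.

xxyxx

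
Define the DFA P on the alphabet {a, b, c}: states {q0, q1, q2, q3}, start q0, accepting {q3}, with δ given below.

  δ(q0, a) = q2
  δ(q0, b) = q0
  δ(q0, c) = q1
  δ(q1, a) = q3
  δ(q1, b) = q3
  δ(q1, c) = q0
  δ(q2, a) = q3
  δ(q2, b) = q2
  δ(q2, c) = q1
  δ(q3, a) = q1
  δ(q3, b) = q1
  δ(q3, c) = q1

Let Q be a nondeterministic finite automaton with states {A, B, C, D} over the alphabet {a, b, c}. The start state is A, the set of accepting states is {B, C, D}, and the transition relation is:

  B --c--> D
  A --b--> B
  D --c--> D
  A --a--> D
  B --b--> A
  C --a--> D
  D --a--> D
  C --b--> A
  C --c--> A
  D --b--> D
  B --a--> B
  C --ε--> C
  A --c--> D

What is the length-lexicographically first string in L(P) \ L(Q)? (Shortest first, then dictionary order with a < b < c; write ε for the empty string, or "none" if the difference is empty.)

baaab

The string baaab is accepted by P but not by Q.
No shorter string lies in the difference, and baaab is the lexicographically first length-5 string in L(P) \ L(Q).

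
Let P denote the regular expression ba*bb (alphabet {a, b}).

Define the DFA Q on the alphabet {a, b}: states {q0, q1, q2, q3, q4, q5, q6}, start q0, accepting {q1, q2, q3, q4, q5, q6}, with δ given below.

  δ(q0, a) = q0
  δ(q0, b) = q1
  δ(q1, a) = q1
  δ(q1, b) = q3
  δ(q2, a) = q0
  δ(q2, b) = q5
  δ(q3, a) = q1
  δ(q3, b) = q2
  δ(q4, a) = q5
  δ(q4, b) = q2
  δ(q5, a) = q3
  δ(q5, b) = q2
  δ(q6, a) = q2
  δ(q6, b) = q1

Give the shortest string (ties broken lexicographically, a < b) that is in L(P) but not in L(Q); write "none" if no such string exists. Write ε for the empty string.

Converting the expression P to a DFA (subset construction, then merging equivalent states) gives the minimal DFA with states {p0, p1, p2, p3, p4}, start state p0, accepting states {p4} and transitions p0: a→p1, b→p2; p1: a→p1, b→p1; p2: a→p2, b→p3; p3: a→p1, b→p4; p4: a→p1, b→p1.
Exploring the product automaton P × Q from the start pair (p0, q0), following both machines on each input symbol, reaches 9 state pairs: (p0, q0), (p1, q0), (p2, q1), (p1, q1), (p3, q3), (p1, q3), (p4, q2), (p1, q2), (p1, q5).
P accepts in {p4} and Q accepts in {q1, q2, q3, q4, q5, q6}. The reachable pairs whose P-component is accepting are (p4, q2); in each of them the Q-component is accepting too, so the product for L(P) \ L(Q) (P-component accepting, Q-component rejecting) has no reachable accepting pair and the difference is empty.
So every string accepted by P is also accepted by Q: L(P) \ L(Q) = ∅ and there is no such string.

none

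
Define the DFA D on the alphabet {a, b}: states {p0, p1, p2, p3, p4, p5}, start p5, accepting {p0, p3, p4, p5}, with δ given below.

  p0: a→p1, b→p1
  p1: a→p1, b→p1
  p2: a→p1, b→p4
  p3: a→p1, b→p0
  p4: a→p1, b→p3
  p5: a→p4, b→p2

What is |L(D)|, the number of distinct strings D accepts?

7

The useful subgraph on states {p0, p2, p3, p4, p5} is acyclic, so L(D) is finite; the longest accepting path visits 5 useful states, giving maximum string length 4.
Counting accepting paths from p5 by length: 1 of length 0, 1 of length 1, 2 of length 2, 2 of length 3, 1 of length 4. Total 7.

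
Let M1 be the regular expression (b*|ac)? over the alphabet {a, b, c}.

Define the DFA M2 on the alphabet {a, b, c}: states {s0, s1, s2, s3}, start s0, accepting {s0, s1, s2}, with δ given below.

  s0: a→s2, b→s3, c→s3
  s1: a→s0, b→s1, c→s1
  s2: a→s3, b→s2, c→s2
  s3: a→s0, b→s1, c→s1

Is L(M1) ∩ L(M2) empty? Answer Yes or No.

The empty string ε is accepted by both M1 and M2.
Hence L(M1) ∩ L(M2) ≠ ∅.

No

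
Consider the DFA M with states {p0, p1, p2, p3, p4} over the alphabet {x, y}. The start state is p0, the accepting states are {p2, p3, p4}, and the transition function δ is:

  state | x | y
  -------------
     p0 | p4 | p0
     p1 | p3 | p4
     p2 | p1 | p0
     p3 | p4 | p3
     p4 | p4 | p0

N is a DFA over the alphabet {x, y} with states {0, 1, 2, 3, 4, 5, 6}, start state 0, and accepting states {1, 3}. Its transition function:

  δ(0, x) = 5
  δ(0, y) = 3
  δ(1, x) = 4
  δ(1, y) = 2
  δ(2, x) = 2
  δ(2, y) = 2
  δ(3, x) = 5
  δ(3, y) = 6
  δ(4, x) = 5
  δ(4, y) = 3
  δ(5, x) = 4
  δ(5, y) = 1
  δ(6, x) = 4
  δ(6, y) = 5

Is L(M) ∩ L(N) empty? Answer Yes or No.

Yes

Exploring the product automaton M × N from the start pair (p0, 0), following both machines on each input symbol, reaches 9 state pairs: (p0, 0), (p4, 5), (p0, 3), (p4, 4), (p0, 1), (p0, 6), (p0, 2), (p0, 5), (p4, 2).
M accepts in {p2, p3, p4} and N accepts in {1, 3}; no reachable pair has both components accepting, so no string drives both machines to acceptance simultaneously and L(M) ∩ L(N) = ∅.
So no string is accepted by both, and the intersection is empty.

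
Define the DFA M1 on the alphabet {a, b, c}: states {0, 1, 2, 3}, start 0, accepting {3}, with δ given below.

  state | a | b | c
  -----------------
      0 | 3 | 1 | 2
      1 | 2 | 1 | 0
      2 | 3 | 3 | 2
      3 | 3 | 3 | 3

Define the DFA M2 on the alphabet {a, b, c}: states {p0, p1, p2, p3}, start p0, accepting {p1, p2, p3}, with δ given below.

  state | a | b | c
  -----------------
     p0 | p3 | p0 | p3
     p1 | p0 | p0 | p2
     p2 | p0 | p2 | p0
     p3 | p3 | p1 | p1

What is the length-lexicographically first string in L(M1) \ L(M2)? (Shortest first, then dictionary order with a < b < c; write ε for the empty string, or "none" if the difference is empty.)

The string aba is accepted by M1 but not by M2.
No shorter string lies in the difference, and aba is the lexicographically first length-3 string in L(M1) \ L(M2).

aba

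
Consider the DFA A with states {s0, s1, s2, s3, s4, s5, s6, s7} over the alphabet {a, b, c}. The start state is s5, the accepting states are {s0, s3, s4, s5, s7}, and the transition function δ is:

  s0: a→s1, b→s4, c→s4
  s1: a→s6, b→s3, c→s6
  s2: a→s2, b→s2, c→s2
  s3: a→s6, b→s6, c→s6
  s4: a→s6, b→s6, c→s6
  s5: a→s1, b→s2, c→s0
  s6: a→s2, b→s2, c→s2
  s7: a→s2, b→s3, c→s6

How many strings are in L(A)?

The useful subgraph on states {s0, s1, s3, s4, s5} is acyclic, so L(A) is finite; the longest accepting path visits 4 useful states, giving maximum string length 3.
Counting accepting paths from s5 by length: 1 of length 0, 1 of length 1, 3 of length 2, 1 of length 3. Total 6.

6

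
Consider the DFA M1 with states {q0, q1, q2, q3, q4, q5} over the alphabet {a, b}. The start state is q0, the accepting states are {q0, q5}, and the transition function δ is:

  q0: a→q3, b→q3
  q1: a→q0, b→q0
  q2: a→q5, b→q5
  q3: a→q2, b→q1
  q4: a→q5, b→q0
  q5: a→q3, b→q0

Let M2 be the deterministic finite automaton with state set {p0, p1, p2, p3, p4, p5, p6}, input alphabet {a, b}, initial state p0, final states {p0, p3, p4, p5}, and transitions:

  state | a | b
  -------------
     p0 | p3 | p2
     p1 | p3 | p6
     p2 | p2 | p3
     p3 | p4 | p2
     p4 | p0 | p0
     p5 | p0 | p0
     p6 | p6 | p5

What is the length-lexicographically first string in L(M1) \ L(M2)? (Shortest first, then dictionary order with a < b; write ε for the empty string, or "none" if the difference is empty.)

The string aba is accepted by M1 but not by M2.
No shorter string lies in the difference, and aba is the lexicographically first length-3 string in L(M1) \ L(M2).

aba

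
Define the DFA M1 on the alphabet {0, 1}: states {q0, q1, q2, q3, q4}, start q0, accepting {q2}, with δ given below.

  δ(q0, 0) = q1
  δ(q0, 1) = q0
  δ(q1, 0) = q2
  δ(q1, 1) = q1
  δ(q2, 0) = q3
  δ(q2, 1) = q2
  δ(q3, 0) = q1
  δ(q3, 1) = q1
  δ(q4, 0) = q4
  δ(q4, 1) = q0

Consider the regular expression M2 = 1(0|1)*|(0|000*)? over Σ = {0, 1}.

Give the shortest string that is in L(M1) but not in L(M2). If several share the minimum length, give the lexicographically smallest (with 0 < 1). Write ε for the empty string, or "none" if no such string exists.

The string 001 is accepted by M1 but not by M2.
No shorter string lies in the difference, and 001 is the lexicographically first length-3 string in L(M1) \ L(M2).

001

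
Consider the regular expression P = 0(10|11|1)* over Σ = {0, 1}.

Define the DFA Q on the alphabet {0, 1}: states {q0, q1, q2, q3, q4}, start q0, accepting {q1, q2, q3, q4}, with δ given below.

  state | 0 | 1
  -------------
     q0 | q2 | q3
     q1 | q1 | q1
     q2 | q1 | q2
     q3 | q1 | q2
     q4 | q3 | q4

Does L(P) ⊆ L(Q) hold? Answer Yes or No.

Converting the expression P to a DFA (subset construction, then merging equivalent states) gives the minimal DFA with states {p0, p1, p2, p3}, start state p0, accepting states {p1, p3} and transitions p0: 0→p1, 1→p2; p1: 0→p2, 1→p3; p2: 0→p2, 1→p2; p3: 0→p1, 1→p3.
Exploring the product automaton P × Q from the start pair (p0, q0), following both machines on each input symbol, reaches 8 state pairs: (p0, q0), (p1, q2), (p2, q3), (p2, q1), (p3, q2), (p2, q2), (p1, q1), (p3, q1).
P accepts in {p1, p3} and Q accepts in {q1, q2, q3, q4}. The reachable pairs whose P-component is accepting are (p1, q2), (p3, q2), (p1, q1), (p3, q1); in each of them the Q-component is accepting too, so the product for L(P) \ L(Q) (P-component accepting, Q-component rejecting) has no reachable accepting pair and the difference is empty.
Hence every string in L(P) is also in L(Q).

Yes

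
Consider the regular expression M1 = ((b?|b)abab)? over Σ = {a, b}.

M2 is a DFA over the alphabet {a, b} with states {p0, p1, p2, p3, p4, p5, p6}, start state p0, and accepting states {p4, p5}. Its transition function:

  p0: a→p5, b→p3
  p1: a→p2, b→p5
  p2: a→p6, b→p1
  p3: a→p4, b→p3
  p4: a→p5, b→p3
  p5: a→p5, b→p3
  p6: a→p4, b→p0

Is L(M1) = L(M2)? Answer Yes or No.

The empty string ε is accepted by M1 but rejected by M2.
So L(M1) ≠ L(M2).

No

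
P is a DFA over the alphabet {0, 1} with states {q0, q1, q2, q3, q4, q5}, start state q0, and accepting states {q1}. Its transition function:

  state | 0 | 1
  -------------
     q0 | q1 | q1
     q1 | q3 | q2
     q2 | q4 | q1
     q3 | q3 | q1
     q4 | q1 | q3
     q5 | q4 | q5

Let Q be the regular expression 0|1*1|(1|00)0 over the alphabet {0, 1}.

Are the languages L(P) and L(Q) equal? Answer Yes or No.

The string 001 is accepted by P but rejected by Q.
So L(P) ≠ L(Q).

No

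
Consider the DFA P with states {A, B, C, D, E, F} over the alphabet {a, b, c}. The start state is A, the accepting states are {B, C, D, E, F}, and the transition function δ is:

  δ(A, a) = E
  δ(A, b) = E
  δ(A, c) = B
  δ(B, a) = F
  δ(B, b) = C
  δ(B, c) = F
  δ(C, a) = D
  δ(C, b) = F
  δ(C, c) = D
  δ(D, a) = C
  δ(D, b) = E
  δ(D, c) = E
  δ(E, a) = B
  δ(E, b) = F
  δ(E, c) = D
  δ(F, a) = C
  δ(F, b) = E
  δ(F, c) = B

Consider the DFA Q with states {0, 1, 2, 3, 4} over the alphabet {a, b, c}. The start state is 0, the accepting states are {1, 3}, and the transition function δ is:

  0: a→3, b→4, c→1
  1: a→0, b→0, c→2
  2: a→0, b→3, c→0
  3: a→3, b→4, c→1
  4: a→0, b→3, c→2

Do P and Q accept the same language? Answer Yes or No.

The string b is accepted by P but rejected by Q.
So L(P) ≠ L(Q).

No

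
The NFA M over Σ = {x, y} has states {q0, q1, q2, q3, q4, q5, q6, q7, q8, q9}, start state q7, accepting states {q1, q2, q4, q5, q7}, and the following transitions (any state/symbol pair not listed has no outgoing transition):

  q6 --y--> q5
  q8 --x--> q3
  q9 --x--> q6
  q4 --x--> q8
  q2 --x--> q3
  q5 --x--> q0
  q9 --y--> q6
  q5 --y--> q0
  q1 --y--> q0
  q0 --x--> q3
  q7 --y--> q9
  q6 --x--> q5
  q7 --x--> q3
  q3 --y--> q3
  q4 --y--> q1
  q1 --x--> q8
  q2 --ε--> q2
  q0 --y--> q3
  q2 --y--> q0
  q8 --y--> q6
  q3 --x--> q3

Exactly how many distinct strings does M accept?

The useful subgraph on states {q5, q6, q7, q9} is acyclic, so L(M) is finite; the longest accepting path visits 4 useful states, giving maximum string length 3.
Counting accepting paths from q7 by length: 1 of length 0, 4 of length 3. Total 5.

5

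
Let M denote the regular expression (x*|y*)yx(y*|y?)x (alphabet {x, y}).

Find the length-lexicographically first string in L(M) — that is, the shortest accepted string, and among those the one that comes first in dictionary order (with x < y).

yxx

By inspection of the expression, no string of length less than 3 matches, and yxx is the lexicographically first match of length 3.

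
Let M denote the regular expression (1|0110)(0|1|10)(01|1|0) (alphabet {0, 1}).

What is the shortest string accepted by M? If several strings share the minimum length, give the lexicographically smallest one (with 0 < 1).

By inspection of the expression, no string of length less than 3 matches, and 100 is the lexicographically first match of length 3.

100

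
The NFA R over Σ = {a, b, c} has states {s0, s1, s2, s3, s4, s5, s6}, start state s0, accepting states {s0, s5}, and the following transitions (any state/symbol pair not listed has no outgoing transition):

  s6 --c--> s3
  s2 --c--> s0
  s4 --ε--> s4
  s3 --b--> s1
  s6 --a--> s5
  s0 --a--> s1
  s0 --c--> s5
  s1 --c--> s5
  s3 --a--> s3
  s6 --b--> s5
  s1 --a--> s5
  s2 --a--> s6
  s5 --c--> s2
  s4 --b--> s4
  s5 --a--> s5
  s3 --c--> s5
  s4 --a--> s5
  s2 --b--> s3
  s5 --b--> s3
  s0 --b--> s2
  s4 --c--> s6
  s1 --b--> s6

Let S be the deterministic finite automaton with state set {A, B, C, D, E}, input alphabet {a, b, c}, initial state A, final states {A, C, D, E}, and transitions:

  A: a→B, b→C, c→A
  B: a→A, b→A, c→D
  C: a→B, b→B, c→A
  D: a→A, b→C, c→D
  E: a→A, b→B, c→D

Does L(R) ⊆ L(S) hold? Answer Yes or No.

The string ca is in L(R) but not in L(S).
So L(R) ⊄ L(S).

No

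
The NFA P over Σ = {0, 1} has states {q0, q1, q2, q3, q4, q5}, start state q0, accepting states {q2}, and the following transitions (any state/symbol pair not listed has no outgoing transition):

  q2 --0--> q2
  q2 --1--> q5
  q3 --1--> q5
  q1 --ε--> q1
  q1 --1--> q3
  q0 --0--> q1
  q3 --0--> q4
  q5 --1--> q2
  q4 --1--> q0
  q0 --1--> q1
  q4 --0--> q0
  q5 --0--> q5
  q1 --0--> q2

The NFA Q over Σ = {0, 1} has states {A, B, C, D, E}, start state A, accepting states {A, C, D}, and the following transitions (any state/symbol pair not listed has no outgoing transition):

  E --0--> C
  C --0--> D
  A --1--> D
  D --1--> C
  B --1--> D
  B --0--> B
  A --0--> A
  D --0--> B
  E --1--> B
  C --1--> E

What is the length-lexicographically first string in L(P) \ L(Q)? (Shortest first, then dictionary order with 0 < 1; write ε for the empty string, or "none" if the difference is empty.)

The string 10 is accepted by P but not by Q.
No shorter string lies in the difference, and 10 is the lexicographically first length-2 string in L(P) \ L(Q).

10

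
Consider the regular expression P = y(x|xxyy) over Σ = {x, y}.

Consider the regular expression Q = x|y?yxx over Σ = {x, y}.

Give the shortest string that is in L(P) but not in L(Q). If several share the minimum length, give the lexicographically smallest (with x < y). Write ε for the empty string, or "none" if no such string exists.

yx

The string yx is accepted by P but not by Q.
No shorter string lies in the difference, and yx is the lexicographically first length-2 string in L(P) \ L(Q).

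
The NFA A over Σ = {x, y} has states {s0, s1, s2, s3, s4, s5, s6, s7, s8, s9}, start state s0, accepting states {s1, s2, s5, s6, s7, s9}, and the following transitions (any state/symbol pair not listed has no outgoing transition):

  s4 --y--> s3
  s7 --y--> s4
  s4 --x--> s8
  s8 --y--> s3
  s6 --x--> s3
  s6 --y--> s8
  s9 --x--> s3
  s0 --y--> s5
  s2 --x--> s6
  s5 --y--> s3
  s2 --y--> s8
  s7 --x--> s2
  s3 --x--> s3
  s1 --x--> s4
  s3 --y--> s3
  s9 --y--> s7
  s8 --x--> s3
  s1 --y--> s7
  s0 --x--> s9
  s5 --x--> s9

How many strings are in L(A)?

9

The useful subgraph on states {s0, s2, s5, s6, s7, s9} is acyclic, so L(A) is finite; the longest accepting path visits 6 useful states, giving maximum string length 5.
Counting accepting paths from s0 by length: 2 of length 1, 2 of length 2, 2 of length 3, 2 of length 4, 1 of length 5. Total 9.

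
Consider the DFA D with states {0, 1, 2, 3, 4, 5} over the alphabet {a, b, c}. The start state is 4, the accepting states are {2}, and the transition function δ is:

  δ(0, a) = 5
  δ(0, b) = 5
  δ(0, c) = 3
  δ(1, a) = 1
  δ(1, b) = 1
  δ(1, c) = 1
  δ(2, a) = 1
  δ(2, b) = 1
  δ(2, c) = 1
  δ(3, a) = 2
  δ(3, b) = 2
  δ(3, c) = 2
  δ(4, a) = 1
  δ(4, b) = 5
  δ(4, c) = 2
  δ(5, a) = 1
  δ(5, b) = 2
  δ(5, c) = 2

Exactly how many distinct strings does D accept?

The useful subgraph on states {2, 4, 5} is acyclic, so L(D) is finite; the longest accepting path visits 3 useful states, giving maximum string length 2.
Counting accepting paths from 4 by length: 1 of length 1, 2 of length 2. Total 3.

3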